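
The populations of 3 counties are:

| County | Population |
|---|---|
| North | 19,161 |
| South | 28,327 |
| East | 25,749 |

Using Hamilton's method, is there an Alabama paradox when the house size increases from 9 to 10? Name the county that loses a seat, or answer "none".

none

At 9 seats: North 2, South 4, East 3.
At 10 seats: North 3, South 4, East 3.
No county's allocation decreased.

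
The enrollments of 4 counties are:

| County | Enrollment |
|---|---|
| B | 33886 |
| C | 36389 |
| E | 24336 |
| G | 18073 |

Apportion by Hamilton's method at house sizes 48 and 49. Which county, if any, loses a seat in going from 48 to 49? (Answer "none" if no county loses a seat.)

none

At 48 seats: B 14, C 16, E 10, G 8.
At 49 seats: B 15, C 16, E 10, G 8.
No county's allocation decreased.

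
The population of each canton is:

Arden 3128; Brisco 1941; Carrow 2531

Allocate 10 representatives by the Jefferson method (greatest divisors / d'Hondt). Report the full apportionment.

Standard divisor 7600/10 ≈ 760; standard quotas: Arden 4.116, Brisco 2.554, Carrow 3.330.
Rounding down gives 4, 2, 3 = 9 seats, so the divisor must be adjusted.
With modified divisor 640: modified quotas Arden 4.888, Brisco 3.033, Carrow 3.955.
Rounding down: Arden 4, Brisco 3, Carrow 3 (total 10).

Arden 4, Brisco 3, Carrow 3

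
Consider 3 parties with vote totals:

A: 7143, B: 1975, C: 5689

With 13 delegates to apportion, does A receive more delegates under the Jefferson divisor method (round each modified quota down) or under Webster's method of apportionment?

Jefferson: A 7, B 1, C 5.
Webster: A 6, B 2, C 5.
A gets 7 under Jefferson and 6 under Webster.

Jefferson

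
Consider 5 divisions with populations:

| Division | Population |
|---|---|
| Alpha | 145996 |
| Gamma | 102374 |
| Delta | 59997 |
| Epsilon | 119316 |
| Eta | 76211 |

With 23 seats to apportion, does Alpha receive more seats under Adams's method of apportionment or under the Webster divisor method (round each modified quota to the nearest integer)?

Adams: Alpha 6, Gamma 5, Delta 3, Epsilon 5, Eta 4.
Webster: Alpha 7, Gamma 5, Delta 3, Epsilon 5, Eta 3.
Alpha gets 6 under Adams and 7 under Webster.

Webster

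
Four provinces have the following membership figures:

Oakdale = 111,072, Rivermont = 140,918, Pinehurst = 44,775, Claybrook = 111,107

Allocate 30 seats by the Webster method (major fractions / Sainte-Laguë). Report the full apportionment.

Oakdale=8; Rivermont=11; Pinehurst=3; Claybrook=8

Standard divisor 407872/30 ≈ 13595.733; standard quotas: Oakdale 8.170, Rivermont 10.365, Pinehurst 3.293, Claybrook 8.172.
Rounding to the nearest integer gives 8, 10, 3, 8 = 29 seats, so the divisor must be adjusted.
With modified divisor 13200: modified quotas Oakdale 8.415, Rivermont 10.676, Pinehurst 3.392, Claybrook 8.417.
Rounding to the nearest integer: Oakdale 8, Rivermont 11, Pinehurst 3, Claybrook 8 (total 30).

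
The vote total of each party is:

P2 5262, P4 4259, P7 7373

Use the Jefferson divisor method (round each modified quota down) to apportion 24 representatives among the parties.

P2: 7; P4: 6; P7: 11

Standard divisor 16894/24 ≈ 703.917; standard quotas: P2 7.475, P4 6.050, P7 10.474.
Rounding down gives 7, 6, 10 = 23 seats, so the divisor must be adjusted.
With modified divisor 660: modified quotas P2 7.973, P4 6.453, P7 11.171.
Rounding down: P2 7, P4 6, P7 11 (total 24).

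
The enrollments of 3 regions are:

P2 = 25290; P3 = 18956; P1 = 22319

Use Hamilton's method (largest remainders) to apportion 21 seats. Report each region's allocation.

P2 8, P3 6, P1 7

Standard divisor: 66565 ÷ 21 ≈ 3169.762.
Standard quotas: P2 7.9785, P3 5.9803, P1 7.0412.
Lower quotas: P2 7, P3 5, P1 7 (sum 19, leaving 2 seats).
Remainders in descending order: P3 0.9803, P2 0.9785, P1 0.0412.
Largest remainders: P3, P2 receive the extra seats.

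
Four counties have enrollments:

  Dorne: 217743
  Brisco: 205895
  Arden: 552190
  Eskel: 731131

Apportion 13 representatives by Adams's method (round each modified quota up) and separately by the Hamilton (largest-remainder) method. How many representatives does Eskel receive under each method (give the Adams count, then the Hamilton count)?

5 and 6

Adams: Dorne 2, Brisco 2, Arden 4, Eskel 5.
Hamilton: Dorne 2, Brisco 1, Arden 4, Eskel 6.
Eskel gets 5 under Adams and 6 under Hamilton.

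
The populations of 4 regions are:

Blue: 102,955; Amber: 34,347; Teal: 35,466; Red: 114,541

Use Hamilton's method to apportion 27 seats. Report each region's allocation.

Total 287309; standard divisor 287309/27 ≈ 10641.074.
Standard quotas: Blue 9.6752, Amber 3.2278, Teal 3.3329, Red 10.7640.
Lower quotas: Blue 9, Amber 3, Teal 3, Red 10 (sum 25, leaving 2 seats).
Remainders in descending order: Red 0.7640, Blue 0.6752, Teal 0.3329, Amber 0.2278.
Largest remainders: Red, Blue receive the extra seats.

Blue 10, Amber 3, Teal 3, Red 11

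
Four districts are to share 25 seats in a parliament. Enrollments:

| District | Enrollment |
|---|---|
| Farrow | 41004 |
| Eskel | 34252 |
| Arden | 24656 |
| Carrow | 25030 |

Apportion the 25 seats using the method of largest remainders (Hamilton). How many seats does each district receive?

Farrow=8, Eskel=7, Arden=5, Carrow=5

Total 124942; standard divisor 124942/25 ≈ 4997.68.
Standard quotas: Farrow 8.2046, Eskel 6.8536, Arden 4.9335, Carrow 5.0083.
Lower quotas: Farrow 8, Eskel 6, Arden 4, Carrow 5 (sum 23, leaving 2 seats).
Remainders in descending order: Arden 0.9335, Eskel 0.8536, Farrow 0.2046, Carrow 0.0083.
The surplus seats go to Arden, Eskel.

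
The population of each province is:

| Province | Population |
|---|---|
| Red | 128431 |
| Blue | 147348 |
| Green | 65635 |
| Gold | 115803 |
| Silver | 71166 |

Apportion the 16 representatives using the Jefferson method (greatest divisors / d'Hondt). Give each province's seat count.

Red=4, Blue=5, Green=2, Gold=3, Silver=2

Standard divisor 528383/16 ≈ 33023.938; standard quotas: Red 3.889, Blue 4.462, Green 1.987, Gold 3.507, Silver 2.155.
Rounding down gives 3, 4, 1, 3, 2 = 13 seats, so the divisor must be adjusted.
With modified divisor 29200: modified quotas Red 4.398, Blue 5.046, Green 2.248, Gold 3.966, Silver 2.437.
Rounding down: Red 4, Blue 5, Green 2, Gold 3, Silver 2 (total 16).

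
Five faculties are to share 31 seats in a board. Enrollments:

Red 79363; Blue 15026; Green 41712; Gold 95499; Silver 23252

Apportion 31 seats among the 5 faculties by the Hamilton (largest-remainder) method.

The standard divisor is 254852/31 ≈ 8221.032.
Standard quotas: Red 9.6537, Blue 1.8278, Green 5.0738, Gold 11.6164, Silver 2.8284.
Lower quotas: Red 9, Blue 1, Green 5, Gold 11, Silver 2 (sum 28, leaving 3 seats).
Remainders in descending order: Silver 0.8284, Blue 0.8278, Red 0.6537, Gold 0.6164, Green 0.0738.
Largest remainders: Silver, Blue, Red receive the extra seats.

Red 10, Blue 2, Green 5, Gold 11, Silver 3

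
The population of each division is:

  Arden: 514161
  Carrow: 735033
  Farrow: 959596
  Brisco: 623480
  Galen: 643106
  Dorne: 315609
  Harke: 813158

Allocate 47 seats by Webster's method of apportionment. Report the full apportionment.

Standard divisor 4604143/47 ≈ 97960.489; standard quotas: Arden 5.249, Carrow 7.503, Farrow 9.796, Brisco 6.365, Galen 6.565, Dorne 3.222, Harke 8.301.
Rounding to the nearest integer gives Arden 5, Carrow 8, Farrow 10, Brisco 6, Galen 7, Dorne 3, Harke 8 — total 47, matching the house size, so no adjustment is needed.

Arden 5, Carrow 8, Farrow 10, Brisco 6, Galen 7, Dorne 3, Harke 8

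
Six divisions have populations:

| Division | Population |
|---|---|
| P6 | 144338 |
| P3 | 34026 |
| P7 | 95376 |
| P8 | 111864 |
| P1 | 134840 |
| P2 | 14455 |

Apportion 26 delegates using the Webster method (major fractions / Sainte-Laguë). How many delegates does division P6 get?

7

Standard divisor 534899/26 ≈ 20573.038; standard quotas: P6 7.016, P3 1.654, P7 4.636, P8 5.437, P1 6.554, P2 0.703.
Rounding to the nearest integer gives 7, 2, 5, 5, 7, 1 = 27 seats, so the divisor must be adjusted.
With modified divisor 21000: modified quotas P6 6.873, P3 1.620, P7 4.542, P8 5.327, P1 6.421, P2 0.688.
Rounding to the nearest integer: P6 7, P3 2, P7 5, P8 5, P1 6, P2 1 (total 26).
P6 receives 7.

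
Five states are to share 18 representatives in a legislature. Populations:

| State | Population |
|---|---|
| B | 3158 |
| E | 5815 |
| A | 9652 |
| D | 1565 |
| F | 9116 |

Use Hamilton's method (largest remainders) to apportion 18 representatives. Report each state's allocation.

Standard divisor: 29306 ÷ 18 ≈ 1628.111.
Standard quotas: B 1.9397, E 3.5716, A 5.9283, D 0.9612, F 5.5991.
Lower quotas: B 1, E 3, A 5, D 0, F 5 (sum 14, leaving 4 seats).
Remainders in descending order: D 0.9612, B 0.9397, A 0.9283, F 0.5991, E 0.5716.
The surplus seats go to D, B, A, F.

B 2, E 3, A 6, D 1, F 6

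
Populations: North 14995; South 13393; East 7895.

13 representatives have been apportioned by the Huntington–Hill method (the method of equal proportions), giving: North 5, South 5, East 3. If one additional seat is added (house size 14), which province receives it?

North

Priority for the next seat is population ÷ (√(s·(s+1))).
Priorities: North 2737.700, South 2445.216, East 2279.090.
Highest priority: North.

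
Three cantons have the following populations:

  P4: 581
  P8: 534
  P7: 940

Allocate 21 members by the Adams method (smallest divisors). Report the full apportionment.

P4: 6; P8: 6; P7: 9

Standard divisor 2055/21 ≈ 97.857; standard quotas: P4 5.937, P8 5.457, P7 9.606.
Rounding up gives 6, 6, 10 = 22 seats, so the divisor must be adjusted.
With modified divisor 106: modified quotas P4 5.481, P8 5.038, P7 8.868.
Rounding up: P4 6, P8 6, P7 9 (total 21).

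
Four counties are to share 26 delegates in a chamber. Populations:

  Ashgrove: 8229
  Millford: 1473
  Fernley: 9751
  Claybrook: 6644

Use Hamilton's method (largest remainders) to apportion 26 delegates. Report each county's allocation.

Ashgrove=8; Millford=1; Fernley=10; Claybrook=7

Total 26097; standard divisor 26097/26 ≈ 1003.731.
Standard quotas: Ashgrove 8.1984, Millford 1.4675, Fernley 9.7148, Claybrook 6.6193.
Lower quotas: Ashgrove 8, Millford 1, Fernley 9, Claybrook 6 (sum 24, leaving 2 seats).
Remainders in descending order: Fernley 0.7148, Claybrook 0.6193, Millford 0.4675, Ashgrove 0.1984.
Largest remainders: Fernley, Claybrook receive the extra seats.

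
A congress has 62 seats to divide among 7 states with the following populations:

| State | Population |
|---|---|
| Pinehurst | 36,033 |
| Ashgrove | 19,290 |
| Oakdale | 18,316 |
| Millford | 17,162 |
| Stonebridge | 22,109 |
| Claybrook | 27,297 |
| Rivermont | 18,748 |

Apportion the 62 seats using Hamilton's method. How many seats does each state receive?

Pinehurst=14, Ashgrove=7, Oakdale=7, Millford=7, Stonebridge=9, Claybrook=11, Rivermont=7

The standard divisor is 158955/62 ≈ 2563.79.
Standard quotas: Pinehurst 14.0546, Ashgrove 7.5240, Oakdale 7.1441, Millford 6.6940, Stonebridge 8.6236, Claybrook 10.6471, Rivermont 7.3126.
Lower quotas: Pinehurst 14, Ashgrove 7, Oakdale 7, Millford 6, Stonebridge 8, Claybrook 10, Rivermont 7 (sum 59, leaving 3 seats).
Remainders in descending order: Millford 0.6940, Claybrook 0.6471, Stonebridge 0.6236, Ashgrove 0.5240, Rivermont 0.3126, Oakdale 0.1441, Pinehurst 0.0546.
Largest remainders: Millford, Claybrook, Stonebridge receive the extra seats.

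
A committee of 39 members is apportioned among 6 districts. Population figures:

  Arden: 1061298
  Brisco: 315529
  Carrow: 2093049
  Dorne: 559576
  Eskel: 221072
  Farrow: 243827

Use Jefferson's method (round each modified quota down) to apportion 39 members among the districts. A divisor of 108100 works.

Arden 9, Brisco 2, Carrow 19, Dorne 5, Eskel 2, Farrow 2

With modified divisor 108100: modified quotas Arden 9.818, Brisco 2.919, Carrow 19.362, Dorne 5.176, Eskel 2.045, Farrow 2.256.
Rounding down: Arden 9, Brisco 2, Carrow 19, Dorne 5, Eskel 2, Farrow 2 (total 39).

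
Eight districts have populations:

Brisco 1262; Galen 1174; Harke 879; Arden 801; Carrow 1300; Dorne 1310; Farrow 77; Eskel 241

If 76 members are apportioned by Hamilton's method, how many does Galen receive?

The standard divisor is 7044/76 ≈ 92.684.
Standard quotas: Brisco 13.616, Galen 12.667, Harke 9.484, Arden 8.642, Carrow 14.026, Dorne 14.134, Farrow 0.831, Eskel 2.600.
Lower quotas: Brisco 13, Galen 12, Harke 9, Arden 8, Carrow 14, Dorne 14, Farrow 0, Eskel 2 (sum 72, leaving 4 seats).
Remainders in descending order: Farrow 0.831, Galen 0.667, Arden 0.642, Brisco 0.616, Eskel 0.600, Harke 0.484, Dorne 0.134, Carrow 0.026.
The surplus seats go to Farrow, Galen, Arden, Brisco.
Galen receives 13.

13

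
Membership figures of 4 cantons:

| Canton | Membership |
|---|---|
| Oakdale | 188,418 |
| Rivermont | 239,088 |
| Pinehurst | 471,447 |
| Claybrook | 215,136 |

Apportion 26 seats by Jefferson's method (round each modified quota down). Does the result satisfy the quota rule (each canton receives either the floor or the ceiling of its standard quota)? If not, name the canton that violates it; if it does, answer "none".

Standard quotas: Oakdale 4.397, Rivermont 5.580, Pinehurst 11.002, Claybrook 5.021.
Jefferson allocation: Oakdale 4, Rivermont 6, Pinehurst 11, Claybrook 5.
Every allocation lies between the lower and upper quota.

none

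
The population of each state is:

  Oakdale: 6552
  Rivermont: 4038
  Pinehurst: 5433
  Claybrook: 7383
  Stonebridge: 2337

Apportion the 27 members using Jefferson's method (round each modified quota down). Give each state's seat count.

Standard divisor 25743/27 ≈ 953.444; standard quotas: Oakdale 6.872, Rivermont 4.235, Pinehurst 5.698, Claybrook 7.744, Stonebridge 2.451.
Rounding down gives 6, 4, 5, 7, 2 = 24 seats, so the divisor must be adjusted.
With modified divisor 900: modified quotas Oakdale 7.280, Rivermont 4.487, Pinehurst 6.037, Claybrook 8.203, Stonebridge 2.597.
Rounding down: Oakdale 7, Rivermont 4, Pinehurst 6, Claybrook 8, Stonebridge 2 (total 27).

Oakdale: 7; Rivermont: 4; Pinehurst: 6; Claybrook: 8; Stonebridge: 2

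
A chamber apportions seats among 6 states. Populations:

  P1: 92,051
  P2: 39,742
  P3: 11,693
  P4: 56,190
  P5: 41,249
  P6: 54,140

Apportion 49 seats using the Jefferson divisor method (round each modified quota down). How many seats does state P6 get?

9

Standard divisor 295065/49 ≈ 6021.735; standard quotas: P1 15.286, P2 6.600, P3 1.942, P4 9.331, P5 6.850, P6 8.991.
Rounding down gives 15, 6, 1, 9, 6, 8 = 45 seats, so the divisor must be adjusted.
With modified divisor 5700: modified quotas P1 16.149, P2 6.972, P3 2.051, P4 9.858, P5 7.237, P6 9.498.
Rounding down: P1 16, P2 6, P3 2, P4 9, P5 7, P6 9 (total 49).
P6 receives 9.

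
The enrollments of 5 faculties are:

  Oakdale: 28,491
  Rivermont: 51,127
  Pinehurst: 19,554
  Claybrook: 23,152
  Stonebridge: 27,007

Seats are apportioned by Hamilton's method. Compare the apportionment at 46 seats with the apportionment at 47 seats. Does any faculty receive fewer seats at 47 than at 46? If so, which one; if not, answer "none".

none

At 46 seats: Oakdale 9, Rivermont 16, Pinehurst 6, Claybrook 7, Stonebridge 8.
At 47 seats: Oakdale 9, Rivermont 16, Pinehurst 6, Claybrook 7, Stonebridge 9.
No faculty's allocation decreased.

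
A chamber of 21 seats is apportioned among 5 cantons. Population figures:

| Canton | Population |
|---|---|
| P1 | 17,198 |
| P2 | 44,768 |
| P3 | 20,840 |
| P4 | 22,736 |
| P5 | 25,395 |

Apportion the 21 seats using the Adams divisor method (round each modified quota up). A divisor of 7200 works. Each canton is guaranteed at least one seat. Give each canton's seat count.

P1 3; P2 7; P3 3; P4 4; P5 4

With modified divisor 7200: modified quotas P1 2.389, P2 6.218, P3 2.894, P4 3.158, P5 3.527.
Rounding up: P1 3, P2 7, P3 3, P4 4, P5 4 (total 21).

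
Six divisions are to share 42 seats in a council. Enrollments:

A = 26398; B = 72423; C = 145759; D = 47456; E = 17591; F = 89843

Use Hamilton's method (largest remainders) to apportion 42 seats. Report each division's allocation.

A: 3, B: 8, C: 15, D: 5, E: 2, F: 9

Standard divisor: 399470 ÷ 42 ≈ 9511.19.
Standard quotas: A 2.7755, B 7.6145, C 15.3250, D 4.9895, E 1.8495, F 9.4460.
Lower quotas: A 2, B 7, C 15, D 4, E 1, F 9 (sum 38, leaving 4 seats).
Remainders in descending order: D 0.9895, E 0.8495, A 0.7755, B 0.6145, F 0.4460, C 0.3250.
Largest remainders: D, E, A, B receive the extra seats.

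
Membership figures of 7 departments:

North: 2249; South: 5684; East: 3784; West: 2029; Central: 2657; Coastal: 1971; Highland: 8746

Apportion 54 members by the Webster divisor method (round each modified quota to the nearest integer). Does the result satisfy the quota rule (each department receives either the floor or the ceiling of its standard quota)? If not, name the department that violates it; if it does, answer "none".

none

Standard quotas: North 4.478, South 11.318, East 7.535, West 4.040, Central 5.290, Coastal 3.925, Highland 17.415.
Webster allocation: North 5, South 11, East 8, West 4, Central 5, Coastal 4, Highland 17.
Every allocation lies between the lower and upper quota.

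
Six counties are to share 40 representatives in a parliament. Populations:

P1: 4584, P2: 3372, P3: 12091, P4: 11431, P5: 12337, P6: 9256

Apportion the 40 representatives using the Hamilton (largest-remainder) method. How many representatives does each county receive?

P1: 3, P2: 3, P3: 9, P4: 9, P5: 9, P6: 7

Total 53071; standard divisor 53071/40 ≈ 1326.775.
Standard quotas: P1 3.4550, P2 2.5415, P3 9.1131, P4 8.6156, P5 9.2985, P6 6.9763.
Lower quotas: P1 3, P2 2, P3 9, P4 8, P5 9, P6 6 (sum 37, leaving 3 seats).
Remainders in descending order: P6 0.9763, P4 0.6156, P2 0.5415, P1 0.4550, P5 0.2985, P3 0.1131.
The surplus seats go to P6, P4, P2.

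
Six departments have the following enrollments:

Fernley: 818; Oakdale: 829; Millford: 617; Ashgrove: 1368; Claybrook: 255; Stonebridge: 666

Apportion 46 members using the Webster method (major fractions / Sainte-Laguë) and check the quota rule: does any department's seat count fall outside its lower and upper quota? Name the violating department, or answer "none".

Standard quotas: Fernley 8.264, Oakdale 8.376, Millford 6.234, Ashgrove 13.821, Claybrook 2.576, Stonebridge 6.729.
Webster allocation: Fernley 8, Oakdale 8, Millford 6, Ashgrove 14, Claybrook 3, Stonebridge 7.
Every allocation lies between the lower and upper quota.

none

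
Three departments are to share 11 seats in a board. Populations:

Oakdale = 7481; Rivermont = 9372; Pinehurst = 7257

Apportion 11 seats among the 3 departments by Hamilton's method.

Oakdale=4, Rivermont=4, Pinehurst=3

Standard divisor: 24110 ÷ 11 ≈ 2191.818.
Standard quotas: Oakdale 3.4131, Rivermont 4.2759, Pinehurst 3.3109.
Lower quotas: Oakdale 3, Rivermont 4, Pinehurst 3 (sum 10, leaving 1 seat).
Remainders in descending order: Oakdale 0.4131, Pinehurst 0.3109, Rivermont 0.2759.
The surplus seat goes to Oakdale.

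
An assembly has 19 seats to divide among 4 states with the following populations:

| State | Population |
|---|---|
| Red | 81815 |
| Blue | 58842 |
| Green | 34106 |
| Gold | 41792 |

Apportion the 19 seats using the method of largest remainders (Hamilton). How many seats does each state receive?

Standard divisor: 216555 ÷ 19 ≈ 11397.632.
Standard quotas: Red 7.1782, Blue 5.1627, Green 2.9924, Gold 3.6667.
Lower quotas: Red 7, Blue 5, Green 2, Gold 3 (sum 17, leaving 2 seats).
Remainders in descending order: Green 0.9924, Gold 0.6667, Red 0.1782, Blue 0.1627.
The surplus seats go to Green, Gold.

Red=7, Blue=5, Green=3, Gold=4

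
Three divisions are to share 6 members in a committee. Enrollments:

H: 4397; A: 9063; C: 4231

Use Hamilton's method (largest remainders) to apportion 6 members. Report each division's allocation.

The standard divisor is 17691/6 ≈ 2948.5.
Standard quotas: H 1.4913, A 3.0738, C 1.4350.
Lower quotas: H 1, A 3, C 1 (sum 5, leaving 1 seat).
Remainders in descending order: H 0.4913, C 0.4350, A 0.0738.
Largest remainder: H receives the extra seat.

H=2, A=3, C=1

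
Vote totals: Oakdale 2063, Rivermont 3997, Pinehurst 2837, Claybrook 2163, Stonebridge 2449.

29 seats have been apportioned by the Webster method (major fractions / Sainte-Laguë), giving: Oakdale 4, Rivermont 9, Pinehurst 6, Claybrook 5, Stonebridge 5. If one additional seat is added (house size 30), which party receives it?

Priority for the next seat is population ÷ (current seats + 0.5).
Priorities: Oakdale 458.444, Rivermont 420.737, Pinehurst 436.462, Claybrook 393.273, Stonebridge 445.273.
Highest priority: Oakdale.

Oakdale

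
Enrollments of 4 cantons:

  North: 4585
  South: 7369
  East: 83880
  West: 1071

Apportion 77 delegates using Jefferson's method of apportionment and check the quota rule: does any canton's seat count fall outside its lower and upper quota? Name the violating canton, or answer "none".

Standard quotas: North 3.643, South 5.855, East 66.650, West 0.851.
Jefferson allocation: North 3, South 6, East 68, West 0.
East has quota 66.650 (lower 66, upper 67) but receives 68 — outside the quota interval.

East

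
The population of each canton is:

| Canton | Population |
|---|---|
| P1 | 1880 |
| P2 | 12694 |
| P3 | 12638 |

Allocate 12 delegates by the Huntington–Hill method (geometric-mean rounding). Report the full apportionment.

P1: 1, P2: 6, P3: 5

With divisor 2312: modified quotas P1 0.813, P2 5.490, P3 5.466.
Geometric-mean thresholds: P1 (min 1), P2 √(5·6)=5.477, P3 √(5·6)=5.477.
Each quota rounded against its threshold gives P1 1, P2 6, P3 5 (total 12).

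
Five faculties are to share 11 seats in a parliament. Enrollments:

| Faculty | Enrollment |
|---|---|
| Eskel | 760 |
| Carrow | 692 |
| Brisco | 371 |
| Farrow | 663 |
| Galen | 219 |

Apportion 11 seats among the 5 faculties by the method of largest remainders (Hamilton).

Eskel: 3, Carrow: 3, Brisco: 1, Farrow: 3, Galen: 1

The standard divisor is 2705/11 ≈ 245.909.
Standard quotas: Eskel 3.091, Carrow 2.814, Brisco 1.509, Farrow 2.696, Galen 0.891.
Lower quotas: Eskel 3, Carrow 2, Brisco 1, Farrow 2, Galen 0 (sum 8, leaving 3 seats).
Remainders in descending order: Galen 0.891, Carrow 0.814, Farrow 0.696, Brisco 0.509, Eskel 0.091.
Largest remainders: Galen, Carrow, Farrow receive the extra seats.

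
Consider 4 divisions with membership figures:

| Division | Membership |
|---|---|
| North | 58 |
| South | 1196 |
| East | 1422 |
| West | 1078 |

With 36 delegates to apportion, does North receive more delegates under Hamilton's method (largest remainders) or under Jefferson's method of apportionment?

Hamilton: North 1, South 11, East 14, West 10.
Jefferson: North 0, South 12, East 14, West 10.
North gets 1 under Hamilton and 0 under Jefferson.

Hamilton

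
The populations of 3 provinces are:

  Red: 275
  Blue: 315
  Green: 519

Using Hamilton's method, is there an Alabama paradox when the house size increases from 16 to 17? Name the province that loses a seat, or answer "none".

At 16 seats: Red 4, Blue 5, Green 7.
At 17 seats: Red 4, Blue 5, Green 8.
No province's allocation decreased.

none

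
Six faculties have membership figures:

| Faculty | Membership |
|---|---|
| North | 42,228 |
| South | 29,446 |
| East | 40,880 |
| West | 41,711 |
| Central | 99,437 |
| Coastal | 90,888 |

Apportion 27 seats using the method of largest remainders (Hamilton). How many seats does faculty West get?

Total 344590; standard divisor 344590/27 ≈ 12762.593.
Standard quotas: North 3.3087, South 2.3072, East 3.2031, West 3.2682, Central 7.7913, Coastal 7.1214.
Lower quotas: North 3, South 2, East 3, West 3, Central 7, Coastal 7 (sum 25, leaving 2 seats).
Remainders in descending order: Central 0.7913, North 0.3087, South 0.3072, West 0.2682, East 0.2031, Coastal 0.1214.
Largest remainders: Central, North receive the extra seats.
West receives 3.

3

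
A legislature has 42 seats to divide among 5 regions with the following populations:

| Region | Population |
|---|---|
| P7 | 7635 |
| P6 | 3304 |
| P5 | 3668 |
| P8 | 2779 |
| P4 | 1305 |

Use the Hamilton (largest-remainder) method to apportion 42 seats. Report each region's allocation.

Standard divisor: 18691 ÷ 42 ≈ 445.024.
Standard quotas: P7 17.1564, P6 7.4243, P5 8.2423, P8 6.2446, P4 2.9324.
Lower quotas: P7 17, P6 7, P5 8, P8 6, P4 2 (sum 40, leaving 2 seats).
Remainders in descending order: P4 0.9324, P6 0.4243, P8 0.2446, P5 0.2423, P7 0.1564.
Largest remainders: P4, P6 receive the extra seats.

P7 17; P6 8; P5 8; P8 6; P4 3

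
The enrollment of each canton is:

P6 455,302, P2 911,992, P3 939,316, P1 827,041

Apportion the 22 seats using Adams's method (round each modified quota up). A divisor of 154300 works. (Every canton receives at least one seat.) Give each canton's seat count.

With modified divisor 154300: modified quotas P6 2.951, P2 5.911, P3 6.088, P1 5.360.
Rounding up: P6 3, P2 6, P3 7, P1 6 (total 22).

P6=3, P2=6, P3=7, P1=6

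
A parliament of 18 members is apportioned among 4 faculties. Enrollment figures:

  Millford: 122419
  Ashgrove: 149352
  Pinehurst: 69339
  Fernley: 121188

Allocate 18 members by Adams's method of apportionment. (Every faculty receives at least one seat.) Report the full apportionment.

Standard divisor 462298/18 ≈ 25683.222; standard quotas: Millford 4.766, Ashgrove 5.815, Pinehurst 2.700, Fernley 4.719.
Rounding up gives 5, 6, 3, 5 = 19 seats, so the divisor must be adjusted.
With modified divisor 30100: modified quotas Millford 4.067, Ashgrove 4.962, Pinehurst 2.304, Fernley 4.026.
Rounding up: Millford 5, Ashgrove 5, Pinehurst 3, Fernley 5 (total 18).

Millford=5, Ashgrove=5, Pinehurst=3, Fernley=5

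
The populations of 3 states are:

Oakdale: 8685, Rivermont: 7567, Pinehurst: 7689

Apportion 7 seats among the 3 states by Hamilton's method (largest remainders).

Oakdale 3, Rivermont 2, Pinehurst 2

Standard divisor: 23941 ÷ 7 ≈ 3420.143.
Standard quotas: Oakdale 2.5394, Rivermont 2.2125, Pinehurst 2.2482.
Lower quotas: Oakdale 2, Rivermont 2, Pinehurst 2 (sum 6, leaving 1 seat).
Remainders in descending order: Oakdale 0.5394, Pinehurst 0.2482, Rivermont 0.2125.
The surplus seat goes to Oakdale.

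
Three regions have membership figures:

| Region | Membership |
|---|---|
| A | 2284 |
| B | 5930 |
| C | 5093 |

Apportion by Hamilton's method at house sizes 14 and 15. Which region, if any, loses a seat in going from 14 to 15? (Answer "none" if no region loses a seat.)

At 14 seats: A 3, B 6, C 5.
At 15 seats: A 2, B 7, C 6.
A drops from 3 to 2.

A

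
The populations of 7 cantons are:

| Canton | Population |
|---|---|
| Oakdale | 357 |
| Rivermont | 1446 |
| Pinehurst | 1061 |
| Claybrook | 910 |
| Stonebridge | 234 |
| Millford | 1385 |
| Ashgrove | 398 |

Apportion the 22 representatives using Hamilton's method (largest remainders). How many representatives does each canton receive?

The standard divisor is 5791/22 ≈ 263.227.
Standard quotas: Oakdale 1.356, Rivermont 5.493, Pinehurst 4.031, Claybrook 3.457, Stonebridge 0.889, Millford 5.262, Ashgrove 1.512.
Lower quotas: Oakdale 1, Rivermont 5, Pinehurst 4, Claybrook 3, Stonebridge 0, Millford 5, Ashgrove 1 (sum 19, leaving 3 seats).
Remainders in descending order: Stonebridge 0.889, Ashgrove 0.512, Rivermont 0.493, Claybrook 0.457, Oakdale 0.356, Millford 0.262, Pinehurst 0.031.
The surplus seats go to Stonebridge, Ashgrove, Rivermont.

Oakdale 1; Rivermont 6; Pinehurst 4; Claybrook 3; Stonebridge 1; Millford 5; Ashgrove 2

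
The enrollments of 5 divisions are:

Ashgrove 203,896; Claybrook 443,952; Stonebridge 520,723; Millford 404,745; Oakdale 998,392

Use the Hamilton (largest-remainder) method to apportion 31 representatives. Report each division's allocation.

Total 2571708; standard divisor 2571708/31 ≈ 82958.323.
Standard quotas: Ashgrove 2.4578, Claybrook 5.3515, Stonebridge 6.2769, Millford 4.8789, Oakdale 12.0349.
Lower quotas: Ashgrove 2, Claybrook 5, Stonebridge 6, Millford 4, Oakdale 12 (sum 29, leaving 2 seats).
Remainders in descending order: Millford 0.8789, Ashgrove 0.4578, Claybrook 0.3515, Stonebridge 0.2769, Oakdale 0.0349.
The surplus seats go to Millford, Ashgrove.

Ashgrove 3; Claybrook 5; Stonebridge 6; Millford 5; Oakdale 12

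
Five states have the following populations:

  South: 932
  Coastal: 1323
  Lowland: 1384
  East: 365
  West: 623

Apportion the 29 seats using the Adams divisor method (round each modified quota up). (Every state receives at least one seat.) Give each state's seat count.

Standard divisor 4627/29 ≈ 159.552; standard quotas: South 5.841, Coastal 8.292, Lowland 8.674, East 2.288, West 3.905.
Rounding up gives 6, 9, 9, 3, 4 = 31 seats, so the divisor must be adjusted.
With modified divisor 180: modified quotas South 5.178, Coastal 7.350, Lowland 7.689, East 2.028, West 3.461.
Rounding up: South 6, Coastal 8, Lowland 8, East 3, West 4 (total 29).

South 6; Coastal 8; Lowland 8; East 3; West 4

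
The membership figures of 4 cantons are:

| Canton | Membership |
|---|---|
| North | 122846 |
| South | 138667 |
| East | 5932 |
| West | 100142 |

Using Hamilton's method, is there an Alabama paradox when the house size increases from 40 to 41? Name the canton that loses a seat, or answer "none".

none

At 40 seats: North 13, South 15, East 1, West 11.
At 41 seats: North 14, South 15, East 1, West 11.
No canton's allocation decreased.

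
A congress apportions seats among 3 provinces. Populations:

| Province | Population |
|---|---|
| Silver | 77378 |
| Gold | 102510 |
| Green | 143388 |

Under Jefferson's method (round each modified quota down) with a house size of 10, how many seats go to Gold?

Standard divisor 323276/10 ≈ 32327.6; standard quotas: Silver 2.394, Gold 3.171, Green 4.435.
Rounding down gives 2, 3, 4 = 9 seats, so the divisor must be adjusted.
With modified divisor 27200: modified quotas Silver 2.845, Gold 3.769, Green 5.272.
Rounding down: Silver 2, Gold 3, Green 5 (total 10).
Gold receives 3.

3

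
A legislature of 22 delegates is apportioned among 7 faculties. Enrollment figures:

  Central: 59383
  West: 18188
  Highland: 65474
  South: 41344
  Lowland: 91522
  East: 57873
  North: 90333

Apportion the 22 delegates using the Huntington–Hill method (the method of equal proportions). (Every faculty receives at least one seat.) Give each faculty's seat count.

With divisor 19550: modified quotas Central 3.037, West 0.930, Highland 3.349, South 2.115, Lowland 4.681, East 2.960, North 4.621.
Geometric-mean thresholds: Central √(3·4)=3.464, West (min 1), Highland √(3·4)=3.464, South √(2·3)=2.449, Lowland √(4·5)=4.472, East √(2·3)=2.449, North √(4·5)=4.472.
Each quota rounded against its threshold gives Central 3, West 1, Highland 3, South 2, Lowland 5, East 3, North 5 (total 22).

Central 3, West 1, Highland 3, South 2, Lowland 5, East 3, North 5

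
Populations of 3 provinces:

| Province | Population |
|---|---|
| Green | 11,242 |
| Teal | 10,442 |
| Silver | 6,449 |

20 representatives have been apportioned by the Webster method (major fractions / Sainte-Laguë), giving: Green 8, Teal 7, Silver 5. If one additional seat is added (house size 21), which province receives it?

Priority for the next seat is population ÷ (current seats + 0.5).
Priorities: Green 1322.588, Teal 1392.267, Silver 1172.545.
Highest priority: Teal.

Teal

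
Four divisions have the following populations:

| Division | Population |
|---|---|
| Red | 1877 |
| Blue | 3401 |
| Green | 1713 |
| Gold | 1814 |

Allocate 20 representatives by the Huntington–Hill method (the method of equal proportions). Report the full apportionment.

With divisor 437: modified quotas Red 4.295, Blue 7.783, Green 3.920, Gold 4.151.
Geometric-mean thresholds: Red √(4·5)=4.472, Blue √(7·8)=7.483, Green √(3·4)=3.464, Gold √(4·5)=4.472.
Each quota rounded against its threshold gives Red 4, Blue 8, Green 4, Gold 4 (total 20).

Red=4; Blue=8; Green=4; Gold=4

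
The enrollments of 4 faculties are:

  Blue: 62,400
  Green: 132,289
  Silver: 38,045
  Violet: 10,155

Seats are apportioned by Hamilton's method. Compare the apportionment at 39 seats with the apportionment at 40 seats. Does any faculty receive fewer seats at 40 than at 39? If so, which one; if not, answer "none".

none

At 39 seats: Blue 10, Green 21, Silver 6, Violet 2.
At 40 seats: Blue 10, Green 22, Silver 6, Violet 2.
No faculty's allocation decreased.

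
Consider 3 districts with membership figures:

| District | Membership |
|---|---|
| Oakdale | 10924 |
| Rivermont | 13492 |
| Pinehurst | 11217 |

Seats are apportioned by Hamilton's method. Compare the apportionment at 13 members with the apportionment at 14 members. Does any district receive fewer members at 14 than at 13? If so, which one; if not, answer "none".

none

At 13 seats: Oakdale 4, Rivermont 5, Pinehurst 4.
At 14 seats: Oakdale 4, Rivermont 5, Pinehurst 5.
No district's allocation decreased.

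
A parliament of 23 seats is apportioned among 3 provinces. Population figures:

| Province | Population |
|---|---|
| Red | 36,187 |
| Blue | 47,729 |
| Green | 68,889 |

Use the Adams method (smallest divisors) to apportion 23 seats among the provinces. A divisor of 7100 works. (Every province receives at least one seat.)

With modified divisor 7100: modified quotas Red 5.097, Blue 6.722, Green 9.703.
Rounding up: Red 6, Blue 7, Green 10 (total 23).

Red=6; Blue=7; Green=10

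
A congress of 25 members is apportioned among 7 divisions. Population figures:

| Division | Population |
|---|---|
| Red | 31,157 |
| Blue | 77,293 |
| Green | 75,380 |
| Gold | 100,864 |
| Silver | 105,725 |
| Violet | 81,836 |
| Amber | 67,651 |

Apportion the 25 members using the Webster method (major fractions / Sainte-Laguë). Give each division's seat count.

Red 1; Blue 4; Green 3; Gold 5; Silver 5; Violet 4; Amber 3

Standard divisor 539906/25 ≈ 21596.24; standard quotas: Red 1.443, Blue 3.579, Green 3.490, Gold 4.670, Silver 4.896, Violet 3.789, Amber 3.133.
Rounding to the nearest integer gives Red 1, Blue 4, Green 3, Gold 5, Silver 5, Violet 4, Amber 3 — total 25, matching the house size, so no adjustment is needed.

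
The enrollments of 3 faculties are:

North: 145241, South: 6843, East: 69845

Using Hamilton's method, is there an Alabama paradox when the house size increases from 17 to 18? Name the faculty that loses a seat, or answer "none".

At 17 seats: North 11, South 1, East 5.
At 18 seats: North 12, South 0, East 6.
South drops from 1 to 0.

South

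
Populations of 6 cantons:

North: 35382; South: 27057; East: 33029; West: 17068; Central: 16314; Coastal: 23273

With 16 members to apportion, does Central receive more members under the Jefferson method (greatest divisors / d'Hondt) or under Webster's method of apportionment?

Jefferson: North 4, South 3, East 4, West 2, Central 1, Coastal 2.
Webster: North 4, South 3, East 3, West 2, Central 2, Coastal 2.
Central gets 1 under Jefferson and 2 under Webster.

Webster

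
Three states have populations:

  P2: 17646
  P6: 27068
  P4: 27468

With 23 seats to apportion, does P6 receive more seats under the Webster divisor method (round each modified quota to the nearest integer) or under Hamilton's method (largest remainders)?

Hamilton

Webster: P2 6, P6 8, P4 9.
Hamilton: P2 5, P6 9, P4 9.
P6 gets 8 under Webster and 9 under Hamilton.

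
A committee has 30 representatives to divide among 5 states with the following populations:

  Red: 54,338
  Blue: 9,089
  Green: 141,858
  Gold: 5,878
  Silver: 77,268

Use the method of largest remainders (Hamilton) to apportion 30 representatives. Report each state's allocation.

The standard divisor is 288431/30 ≈ 9614.367.
Standard quotas: Red 5.6518, Blue 0.9454, Green 14.7548, Gold 0.6114, Silver 8.0367.
Lower quotas: Red 5, Blue 0, Green 14, Gold 0, Silver 8 (sum 27, leaving 3 seats).
Remainders in descending order: Blue 0.9454, Green 0.7548, Red 0.6518, Gold 0.6114, Silver 0.0367.
The surplus seats go to Blue, Green, Red.

Red 6, Blue 1, Green 15, Gold 0, Silver 8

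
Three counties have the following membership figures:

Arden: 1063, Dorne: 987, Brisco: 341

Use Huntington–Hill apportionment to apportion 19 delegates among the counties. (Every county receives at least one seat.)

Arden 8, Dorne 8, Brisco 3

With divisor 129: modified quotas Arden 8.240, Dorne 7.651, Brisco 2.643.
Geometric-mean thresholds: Arden √(8·9)=8.485, Dorne √(7·8)=7.483, Brisco √(2·3)=2.449.
Each quota rounded against its threshold gives Arden 8, Dorne 8, Brisco 3 (total 19).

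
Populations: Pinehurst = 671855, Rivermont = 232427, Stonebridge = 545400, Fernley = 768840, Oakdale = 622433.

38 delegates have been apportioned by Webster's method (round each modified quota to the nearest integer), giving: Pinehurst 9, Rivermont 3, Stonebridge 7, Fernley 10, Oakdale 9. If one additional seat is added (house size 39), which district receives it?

Priority for the next seat is population ÷ (current seats + 0.5).
Priorities: Pinehurst 70721.579, Rivermont 66407.714, Stonebridge 72720.000, Fernley 73222.857, Oakdale 65519.263.
Highest priority: Fernley.

Fernley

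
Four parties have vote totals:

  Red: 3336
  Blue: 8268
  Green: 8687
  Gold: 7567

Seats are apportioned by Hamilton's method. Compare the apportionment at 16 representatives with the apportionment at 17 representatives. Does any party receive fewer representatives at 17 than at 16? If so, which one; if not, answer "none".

At 16 seats: Red 2, Blue 5, Green 5, Gold 4.
At 17 seats: Red 2, Blue 5, Green 5, Gold 5.
No party's allocation decreased.

none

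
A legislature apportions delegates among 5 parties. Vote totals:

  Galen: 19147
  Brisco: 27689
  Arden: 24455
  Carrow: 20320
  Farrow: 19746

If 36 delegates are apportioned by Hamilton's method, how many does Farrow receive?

6

Standard divisor: 111357 ÷ 36 ≈ 3093.25.
Standard quotas: Galen 6.1899, Brisco 8.9514, Arden 7.9059, Carrow 6.5691, Farrow 6.3836.
Lower quotas: Galen 6, Brisco 8, Arden 7, Carrow 6, Farrow 6 (sum 33, leaving 3 seats).
Remainders in descending order: Brisco 0.9514, Arden 0.9059, Carrow 0.5691, Farrow 0.3836, Galen 0.1899.
The surplus seats go to Brisco, Arden, Carrow.
Farrow receives 6.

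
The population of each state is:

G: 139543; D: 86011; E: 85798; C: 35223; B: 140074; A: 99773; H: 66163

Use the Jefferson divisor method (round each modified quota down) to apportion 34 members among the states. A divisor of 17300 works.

With modified divisor 17300: modified quotas G 8.066, D 4.972, E 4.959, C 2.036, B 8.097, A 5.767, H 3.824.
Rounding down: G 8, D 4, E 4, C 2, B 8, A 5, H 3 (total 34).

G: 8, D: 4, E: 4, C: 2, B: 8, A: 5, H: 3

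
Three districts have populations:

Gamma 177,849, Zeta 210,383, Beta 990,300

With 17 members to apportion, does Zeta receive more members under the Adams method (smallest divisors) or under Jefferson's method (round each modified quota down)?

Adams: Gamma 2, Zeta 3, Beta 12.
Jefferson: Gamma 2, Zeta 2, Beta 13.
Zeta gets 3 under Adams and 2 under Jefferson.

Adams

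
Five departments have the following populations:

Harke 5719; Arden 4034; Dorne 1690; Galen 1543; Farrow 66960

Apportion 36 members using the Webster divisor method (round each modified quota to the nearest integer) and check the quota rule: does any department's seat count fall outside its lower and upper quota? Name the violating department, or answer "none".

Standard quotas: Harke 2.575, Arden 1.817, Dorne 0.761, Galen 0.695, Farrow 30.152.
Webster allocation: Harke 3, Arden 2, Dorne 1, Galen 1, Farrow 29.
Farrow has quota 30.152 (lower 30, upper 31) but receives 29 — outside the quota interval.

Farrow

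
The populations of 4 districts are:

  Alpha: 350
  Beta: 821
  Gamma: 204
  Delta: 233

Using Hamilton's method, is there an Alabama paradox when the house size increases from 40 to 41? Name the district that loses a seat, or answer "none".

none

At 40 seats: Alpha 9, Beta 20, Gamma 5, Delta 6.
At 41 seats: Alpha 9, Beta 21, Gamma 5, Delta 6.
No district's allocation decreased.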